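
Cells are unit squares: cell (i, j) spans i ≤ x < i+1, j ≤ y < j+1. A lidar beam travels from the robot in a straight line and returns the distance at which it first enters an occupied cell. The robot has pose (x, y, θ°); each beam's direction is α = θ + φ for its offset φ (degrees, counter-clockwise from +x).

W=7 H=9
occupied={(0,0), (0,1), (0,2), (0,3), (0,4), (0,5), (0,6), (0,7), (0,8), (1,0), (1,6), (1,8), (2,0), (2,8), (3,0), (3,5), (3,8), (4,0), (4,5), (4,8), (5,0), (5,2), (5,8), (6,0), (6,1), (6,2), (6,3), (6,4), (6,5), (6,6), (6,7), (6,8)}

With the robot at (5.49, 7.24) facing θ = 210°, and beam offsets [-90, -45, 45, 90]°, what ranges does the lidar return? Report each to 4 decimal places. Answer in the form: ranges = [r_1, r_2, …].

ranges = [0.8776, 2.9364, 1.8932, 1.0200]

beam 1: φ=-90°, α=120°
  cosα=-0.5000 sinα=0.8660 | (5,7) | tMaxX 0.9800 tMaxY 0.8776 | tΔX 2.0000 tΔY 1.1547
    t=0.8776 [y] (5,8) — stop
  → r_1 = 0.8776
beam 2: φ=-45°, α=165°
  cosα=-0.9659 sinα=0.2588 | (5,7) | tMaxX 0.5073 tMaxY 2.9364 | tΔX 1.0353 tΔY 3.8637
    t=0.5073 [x] (4,7)
    t=1.5426 [x] (3,7)
    t=2.5778 [x] (2,7)
    t=2.9364 [y] (2,8) — stop
  → r_2 = 2.9364
beam 3: φ=45°, α=255°
  cosα=-0.2588 sinα=-0.9659 | (5,7) | tMaxX 1.8932 tMaxY 0.2485 | tΔX 3.8637 tΔY 1.0353
    t=0.2485 [y] (5,6)
    t=1.2837 [y] (5,5)
    t=1.8932 [x] (4,5) — stop
  → r_3 = 1.8932
beam 4: φ=90°, α=300°
  cosα=0.5000 sinα=-0.8660 | (5,7) | tMaxX 1.0200 tMaxY 0.2771 | tΔX 2.0000 tΔY 1.1547
    t=0.2771 [y] (5,6)
    t=1.0200 [x] (6,6) — stop
  → r_4 = 1.0200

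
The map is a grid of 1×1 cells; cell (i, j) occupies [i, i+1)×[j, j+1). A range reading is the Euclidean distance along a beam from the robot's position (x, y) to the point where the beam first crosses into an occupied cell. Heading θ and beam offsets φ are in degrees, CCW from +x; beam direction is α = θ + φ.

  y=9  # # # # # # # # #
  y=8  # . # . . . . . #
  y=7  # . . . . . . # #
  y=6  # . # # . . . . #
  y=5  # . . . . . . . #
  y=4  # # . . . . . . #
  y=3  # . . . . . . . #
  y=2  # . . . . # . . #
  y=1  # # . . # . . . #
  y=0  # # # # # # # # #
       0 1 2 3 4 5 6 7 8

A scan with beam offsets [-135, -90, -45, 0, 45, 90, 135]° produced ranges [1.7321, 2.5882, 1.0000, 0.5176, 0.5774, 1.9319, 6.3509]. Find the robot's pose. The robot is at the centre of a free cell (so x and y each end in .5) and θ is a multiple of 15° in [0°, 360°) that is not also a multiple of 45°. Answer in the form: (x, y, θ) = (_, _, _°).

(x, y, θ) = (7.5, 3.5, 345°)

The pose lattice has 48·16 = 768 candidates. Test each by forward raycasting.
  (3.5, 4.5, 105°): beam 1 = 5.1962 ≠ 1.7321 ✗
  (4.5, 4.5, 285°): beam 1 = 4.0415 ≠ 1.7321 ✗
  (1.5, 5.5, 330°): beam 1 = 0.5176 ≠ 1.7321 ✗
  (7.5, 6.5, 120°): beam 1 = 0.5176 ≠ 1.7321 ✗
  …
  (7.5, 3.5, 345°): r_1=1.7321, r_2=2.5882, r_3=1.0000, r_4=0.5176, r_5=0.5774, r_6=1.9319, r_7=6.3509 — all match ✓
No second candidate reproduces the full scan.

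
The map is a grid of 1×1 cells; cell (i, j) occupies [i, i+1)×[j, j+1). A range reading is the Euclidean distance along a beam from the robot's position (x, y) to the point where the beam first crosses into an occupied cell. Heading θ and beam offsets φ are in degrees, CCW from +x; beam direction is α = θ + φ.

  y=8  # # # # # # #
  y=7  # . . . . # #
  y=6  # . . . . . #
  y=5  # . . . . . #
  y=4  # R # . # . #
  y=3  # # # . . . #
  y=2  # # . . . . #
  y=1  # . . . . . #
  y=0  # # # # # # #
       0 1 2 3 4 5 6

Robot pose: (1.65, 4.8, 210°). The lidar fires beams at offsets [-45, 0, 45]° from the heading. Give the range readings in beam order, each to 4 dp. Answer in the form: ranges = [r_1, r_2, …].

beam 1: φ=-45°, α=165°
  direction (-0.9659, 0.2588); cell (1,4); t to first gridline: x 0.6729, y 0.7727 (then +1.0353 / +3.8637)
    (0,4) via x @ 0.6729  # hit
  → r_1 = 0.6729
beam 2: φ=0°, α=210°
  direction (-0.8660, -0.5000); cell (1,4); t to first gridline: x 0.7506, y 1.6000 (then +1.1547 / +2.0000)
    (0,4) via x @ 0.7506  # hit
  → r_2 = 0.7506
beam 3: φ=45°, α=255°
  direction (-0.2588, -0.9659); cell (1,4); t to first gridline: x 2.5114, y 0.8282 (then +3.8637 / +1.0353)
    (1,3) via y @ 0.8282  # hit
  → r_3 = 0.8282

ranges = [0.6729, 0.7506, 0.8282]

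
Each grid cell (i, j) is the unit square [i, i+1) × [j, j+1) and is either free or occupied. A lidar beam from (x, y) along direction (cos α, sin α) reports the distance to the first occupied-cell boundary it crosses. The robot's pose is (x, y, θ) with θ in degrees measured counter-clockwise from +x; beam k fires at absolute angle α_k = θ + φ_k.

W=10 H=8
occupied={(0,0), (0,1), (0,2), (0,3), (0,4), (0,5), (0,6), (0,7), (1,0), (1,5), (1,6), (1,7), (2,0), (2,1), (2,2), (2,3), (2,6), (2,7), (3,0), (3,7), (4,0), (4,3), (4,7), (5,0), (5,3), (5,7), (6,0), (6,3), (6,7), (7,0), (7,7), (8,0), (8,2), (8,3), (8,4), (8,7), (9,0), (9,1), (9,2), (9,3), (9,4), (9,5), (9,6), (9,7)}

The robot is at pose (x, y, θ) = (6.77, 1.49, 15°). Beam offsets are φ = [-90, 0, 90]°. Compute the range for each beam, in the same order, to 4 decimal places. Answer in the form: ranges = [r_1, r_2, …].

ranges = [0.5073, 1.9705, 1.5633]

beam 1: φ=-90°, α=285°
  dir = (cos 285°, sin 285°) = (0.2588, -0.9659); from cell (6,1)
  next x-line at t=0.8887, next y-line at t=0.5073; Δt_x=3.8637, Δt_y=1.0353
    y: enter (6,0) at t=0.5073 ← occupied
  → r_1 = 0.5073
beam 2: φ=0°, α=15°
  dir = (cos 15°, sin 15°) = (0.9659, 0.2588); from cell (6,1)
  next x-line at t=0.2381, next y-line at t=1.9705; Δt_x=1.0353, Δt_y=3.8637
    x: enter (7,1) at t=0.2381
    x: enter (8,1) at t=1.2734
    y: enter (8,2) at t=1.9705 ← occupied
  → r_2 = 1.9705
beam 3: φ=90°, α=105°
  dir = (cos 105°, sin 105°) = (-0.2588, 0.9659); from cell (6,1)
  next x-line at t=2.9751, next y-line at t=0.5280; Δt_x=3.8637, Δt_y=1.0353
    y: enter (6,2) at t=0.5280
    y: enter (6,3) at t=1.5633 ← occupied
  → r_3 = 1.5633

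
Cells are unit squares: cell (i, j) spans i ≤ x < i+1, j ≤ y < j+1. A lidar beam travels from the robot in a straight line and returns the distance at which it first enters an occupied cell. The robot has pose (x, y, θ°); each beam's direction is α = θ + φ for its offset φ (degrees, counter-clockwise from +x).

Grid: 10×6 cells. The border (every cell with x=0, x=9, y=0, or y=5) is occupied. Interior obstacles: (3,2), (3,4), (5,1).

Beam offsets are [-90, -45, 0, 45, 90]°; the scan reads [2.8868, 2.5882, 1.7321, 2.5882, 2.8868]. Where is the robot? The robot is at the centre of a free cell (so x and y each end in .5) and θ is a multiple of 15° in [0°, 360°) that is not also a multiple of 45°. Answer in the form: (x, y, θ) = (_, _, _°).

The pose lattice has 29·16 = 464 candidates. Test each by forward raycasting.
  (5.5, 3.5, 60°): beam 1 = 4.0415 ≠ 2.8868 ✗
  (4.5, 3.5, 15°): beam 1 = 1.9319 ≠ 2.8868 ✗
  (2.5, 4.5, 345°): beam 1 = 3.6235 ≠ 2.8868 ✗
  …
  (6.5, 3.5, 240°): r_1=2.8868, r_2=2.5882, r_3=1.7321, r_4=2.5882, r_5=2.8868 — all match ✓
Only this pose fits every beam.

(x, y, θ) = (6.5, 3.5, 240°)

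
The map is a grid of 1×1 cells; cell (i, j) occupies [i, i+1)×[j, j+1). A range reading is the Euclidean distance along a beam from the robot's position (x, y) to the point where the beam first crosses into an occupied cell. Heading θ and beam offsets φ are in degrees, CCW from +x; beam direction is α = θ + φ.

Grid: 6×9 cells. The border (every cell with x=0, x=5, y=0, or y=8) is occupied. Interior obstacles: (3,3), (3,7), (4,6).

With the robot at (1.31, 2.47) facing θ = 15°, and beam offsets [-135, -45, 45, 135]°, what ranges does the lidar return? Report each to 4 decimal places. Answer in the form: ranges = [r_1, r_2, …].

beam 1: φ=-135°, α=240°
  direction (-0.5000, -0.8660); cell (1,2); t to first gridline: x 0.6200, y 0.5427 (then +2.0000 / +1.1547)
    (1,1) via y @ 0.5427
    (0,1) via x @ 0.6200  # hit
  → r_1 = 0.6200
beam 2: φ=-45°, α=330°
  direction (0.8660, -0.5000); cell (1,2); t to first gridline: x 0.7967, y 0.9400 (then +1.1547 / +2.0000)
    (2,2) via x @ 0.7967
    (2,1) via y @ 0.9400
    (3,1) via x @ 1.9514
    (3,0) via y @ 2.9400  # hit
  → r_2 = 2.9400
beam 3: φ=45°, α=60°
  direction (0.5000, 0.8660); cell (1,2); t to first gridline: x 1.3800, y 0.6120 (then +2.0000 / +1.1547)
    (1,3) via y @ 0.6120
    (2,3) via x @ 1.3800
    (2,4) via y @ 1.7667
    (2,5) via y @ 2.9214
    (3,5) via x @ 3.3800
    (3,6) via y @ 4.0761
    (3,7) via y @ 5.2308  # hit
  → r_3 = 5.2308
beam 4: φ=135°, α=150°
  direction (-0.8660, 0.5000); cell (1,2); t to first gridline: x 0.3580, y 1.0600 (then +1.1547 / +2.0000)
    (0,2) via x @ 0.3580  # hit
  → r_4 = 0.3580

ranges = [0.6200, 2.9400, 5.2308, 0.3580]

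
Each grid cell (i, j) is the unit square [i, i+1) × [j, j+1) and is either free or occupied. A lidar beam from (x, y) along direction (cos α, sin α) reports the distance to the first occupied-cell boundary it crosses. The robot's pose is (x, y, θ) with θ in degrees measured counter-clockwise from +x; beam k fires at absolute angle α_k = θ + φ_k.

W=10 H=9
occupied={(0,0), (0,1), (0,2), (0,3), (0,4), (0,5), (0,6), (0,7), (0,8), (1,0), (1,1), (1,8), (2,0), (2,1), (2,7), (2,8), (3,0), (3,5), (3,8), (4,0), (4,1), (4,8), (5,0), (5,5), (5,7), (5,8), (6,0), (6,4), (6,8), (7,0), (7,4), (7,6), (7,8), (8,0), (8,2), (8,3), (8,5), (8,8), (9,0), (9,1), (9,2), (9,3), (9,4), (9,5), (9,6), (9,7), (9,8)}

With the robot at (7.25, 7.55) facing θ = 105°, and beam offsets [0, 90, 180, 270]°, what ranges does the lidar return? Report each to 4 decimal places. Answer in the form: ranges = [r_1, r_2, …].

ranges = [0.4659, 1.2941, 0.5694, 1.7387]

beam 1: φ=0°, α=105°
  dir = (cos 105°, sin 105°) = (-0.2588, 0.9659); from cell (7,7)
  next x-line at t=0.9659, next y-line at t=0.4659; Δt_x=3.8637, Δt_y=1.0353
    y: enter (7,8) at t=0.4659 ← occupied
  → r_1 = 0.4659
beam 2: φ=90°, α=195°
  dir = (cos 195°, sin 195°) = (-0.9659, -0.2588); from cell (7,7)
  next x-line at t=0.2588, next y-line at t=2.1250; Δt_x=1.0353, Δt_y=3.8637
    x: enter (6,7) at t=0.2588
    x: enter (5,7) at t=1.2941 ← occupied
  → r_2 = 1.2941
beam 3: φ=180°, α=285°
  dir = (cos 285°, sin 285°) = (0.2588, -0.9659); from cell (7,7)
  next x-line at t=2.8978, next y-line at t=0.5694; Δt_x=3.8637, Δt_y=1.0353
    y: enter (7,6) at t=0.5694 ← occupied
  → r_3 = 0.5694
beam 4: φ=270°, α=15°
  dir = (cos 15°, sin 15°) = (0.9659, 0.2588); from cell (7,7)
  next x-line at t=0.7765, next y-line at t=1.7387; Δt_x=1.0353, Δt_y=3.8637
    x: enter (8,7) at t=0.7765
    y: enter (8,8) at t=1.7387 ← occupied
  → r_4 = 1.7387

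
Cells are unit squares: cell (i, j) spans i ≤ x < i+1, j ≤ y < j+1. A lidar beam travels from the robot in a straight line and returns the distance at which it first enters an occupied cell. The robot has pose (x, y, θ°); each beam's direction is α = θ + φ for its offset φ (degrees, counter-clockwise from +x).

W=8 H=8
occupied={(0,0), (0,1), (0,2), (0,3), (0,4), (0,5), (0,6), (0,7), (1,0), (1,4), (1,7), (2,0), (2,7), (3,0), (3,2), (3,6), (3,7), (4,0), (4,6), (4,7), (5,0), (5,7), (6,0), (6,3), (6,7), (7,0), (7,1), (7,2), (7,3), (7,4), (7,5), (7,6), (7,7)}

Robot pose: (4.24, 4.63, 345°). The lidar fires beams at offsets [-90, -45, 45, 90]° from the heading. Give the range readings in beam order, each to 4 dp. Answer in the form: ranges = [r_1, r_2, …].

ranges = [1.6875, 4.1916, 3.1870, 1.4183]

beam 1: φ=-90°, α=255°
  cosα=-0.2588 sinα=-0.9659 | (4,4) | tMaxX 0.9273 tMaxY 0.6522 | tΔX 3.8637 tΔY 1.0353
    t=0.6522 [y] (4,3)
    t=0.9273 [x] (3,3)
    t=1.6875 [y] (3,2) — stop
  → r_1 = 1.6875
beam 2: φ=-45°, α=300°
  cosα=0.5000 sinα=-0.8660 | (4,4) | tMaxX 1.5200 tMaxY 0.7275 | tΔX 2.0000 tΔY 1.1547
    t=0.7275 [y] (4,3)
    t=1.5200 [x] (5,3)
    t=1.8822 [y] (5,2)
    t=3.0369 [y] (5,1)
    t=3.5200 [x] (6,1)
    t=4.1916 [y] (6,0) — stop
  → r_2 = 4.1916
beam 3: φ=45°, α=30°
  cosα=0.8660 sinα=0.5000 | (4,4) | tMaxX 0.8776 tMaxY 0.7400 | tΔX 1.1547 tΔY 2.0000
    t=0.7400 [y] (4,5)
    t=0.8776 [x] (5,5)
    t=2.0323 [x] (6,5)
    t=2.7400 [y] (6,6)
    t=3.1870 [x] (7,6) — stop
  → r_3 = 3.1870
beam 4: φ=90°, α=75°
  cosα=0.2588 sinα=0.9659 | (4,4) | tMaxX 2.9364 tMaxY 0.3831 | tΔX 3.8637 tΔY 1.0353
    t=0.3831 [y] (4,5)
    t=1.4183 [y] (4,6) — stop
  → r_4 = 1.4183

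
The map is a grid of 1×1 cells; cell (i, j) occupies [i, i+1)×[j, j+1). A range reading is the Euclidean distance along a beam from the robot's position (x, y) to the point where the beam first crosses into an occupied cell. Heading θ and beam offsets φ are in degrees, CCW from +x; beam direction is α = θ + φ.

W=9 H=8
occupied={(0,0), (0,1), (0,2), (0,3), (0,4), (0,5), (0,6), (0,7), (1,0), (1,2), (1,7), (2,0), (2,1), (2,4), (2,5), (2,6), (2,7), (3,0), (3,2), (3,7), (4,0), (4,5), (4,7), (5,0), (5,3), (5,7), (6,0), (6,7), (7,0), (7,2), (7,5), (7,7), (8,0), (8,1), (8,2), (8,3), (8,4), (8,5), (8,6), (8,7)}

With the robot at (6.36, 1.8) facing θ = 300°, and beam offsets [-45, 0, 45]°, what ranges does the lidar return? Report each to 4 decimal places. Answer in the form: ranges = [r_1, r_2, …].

ranges = [0.8282, 0.9238, 1.6979]

beam 1: φ=-45°, α=255°
  cosα=-0.2588 sinα=-0.9659 | (6,1) | tMaxX 1.3909 tMaxY 0.8282 | tΔX 3.8637 tΔY 1.0353
    t=0.8282 [y] (6,0) — stop
  → r_1 = 0.8282
beam 2: φ=0°, α=300°
  cosα=0.5000 sinα=-0.8660 | (6,1) | tMaxX 1.2800 tMaxY 0.9238 | tΔX 2.0000 tΔY 1.1547
    t=0.9238 [y] (6,0) — stop
  → r_2 = 0.9238
beam 3: φ=45°, α=345°
  cosα=0.9659 sinα=-0.2588 | (6,1) | tMaxX 0.6626 tMaxY 3.0910 | tΔX 1.0353 tΔY 3.8637
    t=0.6626 [x] (7,1)
    t=1.6979 [x] (8,1) — stop
  → r_3 = 1.6979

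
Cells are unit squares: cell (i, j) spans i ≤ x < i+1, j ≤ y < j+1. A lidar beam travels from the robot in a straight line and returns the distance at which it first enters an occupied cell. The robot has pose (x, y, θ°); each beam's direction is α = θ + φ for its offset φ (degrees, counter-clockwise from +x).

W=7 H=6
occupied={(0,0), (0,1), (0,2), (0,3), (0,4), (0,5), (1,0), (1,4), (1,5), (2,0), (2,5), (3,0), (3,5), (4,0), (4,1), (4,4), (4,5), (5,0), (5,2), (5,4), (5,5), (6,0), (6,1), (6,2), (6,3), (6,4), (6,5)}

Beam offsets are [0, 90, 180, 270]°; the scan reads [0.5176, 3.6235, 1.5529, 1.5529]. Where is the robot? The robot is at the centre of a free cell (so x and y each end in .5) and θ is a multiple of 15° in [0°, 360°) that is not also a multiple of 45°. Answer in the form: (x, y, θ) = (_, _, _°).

The pose lattice has 15·16 = 240 candidates. Test each by forward raycasting.
  (2.5, 3.5, 300°): beam 1 = 2.8868 ≠ 0.5176 ✗
  (4.5, 2.5, 285°): beam 2 = 0.5176 ≠ 3.6235 ✗
  (2.5, 1.5, 285°): beam 2 = 1.5529 ≠ 3.6235 ✗
  (5.5, 1.5, 60°): beam 1 = 0.5774 ≠ 0.5176 ✗
  …
  (4.5, 3.5, 105°): r_1=0.5176, r_2=3.6235, r_3=1.5529, r_4=1.5529 — all match ✓
No second candidate reproduces the full scan.

(x, y, θ) = (4.5, 3.5, 105°)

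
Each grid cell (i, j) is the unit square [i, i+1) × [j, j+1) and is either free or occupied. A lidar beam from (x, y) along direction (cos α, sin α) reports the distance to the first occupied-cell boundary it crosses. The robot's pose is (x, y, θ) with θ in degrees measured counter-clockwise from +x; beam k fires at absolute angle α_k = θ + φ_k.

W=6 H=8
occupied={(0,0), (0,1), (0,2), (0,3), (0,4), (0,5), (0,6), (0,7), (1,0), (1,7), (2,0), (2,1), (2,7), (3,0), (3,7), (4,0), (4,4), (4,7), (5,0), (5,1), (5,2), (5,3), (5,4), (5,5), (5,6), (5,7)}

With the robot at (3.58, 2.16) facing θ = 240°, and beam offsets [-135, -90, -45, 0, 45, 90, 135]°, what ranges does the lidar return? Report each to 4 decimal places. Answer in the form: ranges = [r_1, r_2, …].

ranges = [5.0107, 2.9791, 0.6182, 1.1600, 1.2009, 1.6397, 1.4701]

beam 1: φ=-135°, α=105°
  d=(-0.2588,0.9659)  start (3,2)  tX=2.2409 tY=0.8696  stride 1/|dx|=3.8637 1/|dy|=1.0353
    cross y-line → (3,3), t=0.8696
    cross y-line → (3,4), t=1.9049
    cross x-line → (2,4), t=2.2409
    cross y-line → (2,5), t=2.9402
    cross y-line → (2,6), t=3.9755
    cross y-line → (2,7), t=5.0107 (wall)
  → r_1 = 5.0107
beam 2: φ=-90°, α=150°
  d=(-0.8660,0.5000)  start (3,2)  tX=0.6697 tY=1.6800  stride 1/|dx|=1.1547 1/|dy|=2.0000
    cross x-line → (2,2), t=0.6697
    cross y-line → (2,3), t=1.6800
    cross x-line → (1,3), t=1.8244
    cross x-line → (0,3), t=2.9791 (wall)
  → r_2 = 2.9791
beam 3: φ=-45°, α=195°
  d=(-0.9659,-0.2588)  start (3,2)  tX=0.6005 tY=0.6182  stride 1/|dx|=1.0353 1/|dy|=3.8637
    cross x-line → (2,2), t=0.6005
    cross y-line → (2,1), t=0.6182 (wall)
  → r_3 = 0.6182
beam 4: φ=0°, α=240°
  d=(-0.5000,-0.8660)  start (3,2)  tX=1.1600 tY=0.1848  stride 1/|dx|=2.0000 1/|dy|=1.1547
    cross y-line → (3,1), t=0.1848
    cross x-line → (2,1), t=1.1600 (wall)
  → r_4 = 1.1600
beam 5: φ=45°, α=285°
  d=(0.2588,-0.9659)  start (3,2)  tX=1.6228 tY=0.1656  stride 1/|dx|=3.8637 1/|dy|=1.0353
    cross y-line → (3,1), t=0.1656
    cross y-line → (3,0), t=1.2009 (wall)
  → r_5 = 1.2009
beam 6: φ=90°, α=330°
  d=(0.8660,-0.5000)  start (3,2)  tX=0.4850 tY=0.3200  stride 1/|dx|=1.1547 1/|dy|=2.0000
    cross y-line → (3,1), t=0.3200
    cross x-line → (4,1), t=0.4850
    cross x-line → (5,1), t=1.6397 (wall)
  → r_6 = 1.6397
beam 7: φ=135°, α=15°
  d=(0.9659,0.2588)  start (3,2)  tX=0.4348 tY=3.2455  stride 1/|dx|=1.0353 1/|dy|=3.8637
    cross x-line → (4,2), t=0.4348
    cross x-line → (5,2), t=1.4701 (wall)
  → r_7 = 1.4701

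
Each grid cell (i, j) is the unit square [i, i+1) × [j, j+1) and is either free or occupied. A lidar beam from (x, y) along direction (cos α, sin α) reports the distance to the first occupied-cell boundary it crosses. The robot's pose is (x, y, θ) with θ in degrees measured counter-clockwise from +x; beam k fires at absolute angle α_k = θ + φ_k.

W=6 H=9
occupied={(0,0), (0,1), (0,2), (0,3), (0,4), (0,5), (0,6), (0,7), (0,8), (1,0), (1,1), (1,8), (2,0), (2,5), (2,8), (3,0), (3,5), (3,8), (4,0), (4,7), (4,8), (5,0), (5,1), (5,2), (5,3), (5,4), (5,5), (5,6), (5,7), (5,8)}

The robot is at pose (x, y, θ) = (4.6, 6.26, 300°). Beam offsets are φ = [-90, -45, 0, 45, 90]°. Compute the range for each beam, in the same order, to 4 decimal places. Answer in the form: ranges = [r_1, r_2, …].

ranges = [0.6928, 5.4456, 0.8000, 0.4141, 0.4619]

beam 1: φ=-90°, α=210°
  dir = (cos 210°, sin 210°) = (-0.8660, -0.5000); from cell (4,6)
  next x-line at t=0.6928, next y-line at t=0.5200; Δt_x=1.1547, Δt_y=2.0000
    y: enter (4,5) at t=0.5200
    x: enter (3,5) at t=0.6928 ← occupied
  → r_1 = 0.6928
beam 2: φ=-45°, α=255°
  dir = (cos 255°, sin 255°) = (-0.2588, -0.9659); from cell (4,6)
  next x-line at t=2.3182, next y-line at t=0.2692; Δt_x=3.8637, Δt_y=1.0353
    y: enter (4,5) at t=0.2692
    y: enter (4,4) at t=1.3044
    x: enter (3,4) at t=2.3182
    y: enter (3,3) at t=2.3397
    y: enter (3,2) at t=3.3750
    y: enter (3,1) at t=4.4103
    y: enter (3,0) at t=5.4456 ← occupied
  → r_2 = 5.4456
beam 3: φ=0°, α=300°
  dir = (cos 300°, sin 300°) = (0.5000, -0.8660); from cell (4,6)
  next x-line at t=0.8000, next y-line at t=0.3002; Δt_x=2.0000, Δt_y=1.1547
    y: enter (4,5) at t=0.3002
    x: enter (5,5) at t=0.8000 ← occupied
  → r_3 = 0.8000
beam 4: φ=45°, α=345°
  dir = (cos 345°, sin 345°) = (0.9659, -0.2588); from cell (4,6)
  next x-line at t=0.4141, next y-line at t=1.0046; Δt_x=1.0353, Δt_y=3.8637
    x: enter (5,6) at t=0.4141 ← occupied
  → r_4 = 0.4141
beam 5: φ=90°, α=30°
  dir = (cos 30°, sin 30°) = (0.8660, 0.5000); from cell (4,6)
  next x-line at t=0.4619, next y-line at t=1.4800; Δt_x=1.1547, Δt_y=2.0000
    x: enter (5,6) at t=0.4619 ← occupied
  → r_5 = 0.4619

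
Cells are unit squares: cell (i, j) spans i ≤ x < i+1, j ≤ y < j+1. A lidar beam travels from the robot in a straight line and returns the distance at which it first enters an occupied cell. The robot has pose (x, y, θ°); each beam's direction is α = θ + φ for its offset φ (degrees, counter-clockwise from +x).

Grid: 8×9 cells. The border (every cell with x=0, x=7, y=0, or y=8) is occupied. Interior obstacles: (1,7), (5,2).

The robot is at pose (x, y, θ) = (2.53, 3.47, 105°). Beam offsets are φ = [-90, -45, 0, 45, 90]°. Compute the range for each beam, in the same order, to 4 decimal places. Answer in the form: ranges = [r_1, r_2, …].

ranges = [4.6277, 5.2308, 3.6545, 1.7667, 1.5840]

beam 1: φ=-90°, α=15°
  d=(0.9659,0.2588)  start (2,3)  tX=0.4866 tY=2.0478  stride 1/|dx|=1.0353 1/|dy|=3.8637
    cross x-line → (3,3), t=0.4866
    cross x-line → (4,3), t=1.5219
    cross y-line → (4,4), t=2.0478
    cross x-line → (5,4), t=2.5571
    cross x-line → (6,4), t=3.5924
    cross x-line → (7,4), t=4.6277 (wall)
  → r_1 = 4.6277
beam 2: φ=-45°, α=60°
  d=(0.5000,0.8660)  start (2,3)  tX=0.9400 tY=0.6120  stride 1/|dx|=2.0000 1/|dy|=1.1547
    cross y-line → (2,4), t=0.6120
    cross x-line → (3,4), t=0.9400
    cross y-line → (3,5), t=1.7667
    cross y-line → (3,6), t=2.9214
    cross x-line → (4,6), t=2.9400
    cross y-line → (4,7), t=4.0761
    cross x-line → (5,7), t=4.9400
    cross y-line → (5,8), t=5.2308 (wall)
  → r_2 = 5.2308
beam 3: φ=0°, α=105°
  d=(-0.2588,0.9659)  start (2,3)  tX=2.0478 tY=0.5487  stride 1/|dx|=3.8637 1/|dy|=1.0353
    cross y-line → (2,4), t=0.5487
    cross y-line → (2,5), t=1.5840
    cross x-line → (1,5), t=2.0478
    cross y-line → (1,6), t=2.6192
    cross y-line → (1,7), t=3.6545 (wall)
  → r_3 = 3.6545
beam 4: φ=45°, α=150°
  d=(-0.8660,0.5000)  start (2,3)  tX=0.6120 tY=1.0600  stride 1/|dx|=1.1547 1/|dy|=2.0000
    cross x-line → (1,3), t=0.6120
    cross y-line → (1,4), t=1.0600
    cross x-line → (0,4), t=1.7667 (wall)
  → r_4 = 1.7667
beam 5: φ=90°, α=195°
  d=(-0.9659,-0.2588)  start (2,3)  tX=0.5487 tY=1.8159  stride 1/|dx|=1.0353 1/|dy|=3.8637
    cross x-line → (1,3), t=0.5487
    cross x-line → (0,3), t=1.5840 (wall)
  → r_5 = 1.5840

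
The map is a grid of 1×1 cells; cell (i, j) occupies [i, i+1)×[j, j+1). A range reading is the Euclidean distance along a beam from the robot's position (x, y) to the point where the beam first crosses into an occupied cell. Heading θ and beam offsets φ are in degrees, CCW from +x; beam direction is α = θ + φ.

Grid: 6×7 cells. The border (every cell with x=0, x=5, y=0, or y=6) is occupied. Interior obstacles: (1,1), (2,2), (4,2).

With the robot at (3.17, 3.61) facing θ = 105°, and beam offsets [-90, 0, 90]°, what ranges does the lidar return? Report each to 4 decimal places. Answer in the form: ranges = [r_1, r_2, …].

ranges = [1.8946, 2.4743, 2.2465]

beam 1: φ=-90°, α=15°
  cosα=0.9659 sinα=0.2588 | (3,3) | tMaxX 0.8593 tMaxY 1.5068 | tΔX 1.0353 tΔY 3.8637
    t=0.8593 [x] (4,3)
    t=1.5068 [y] (4,4)
    t=1.8946 [x] (5,4) — stop
  → r_1 = 1.8946
beam 2: φ=0°, α=105°
  cosα=-0.2588 sinα=0.9659 | (3,3) | tMaxX 0.6568 tMaxY 0.4038 | tΔX 3.8637 tΔY 1.0353
    t=0.4038 [y] (3,4)
    t=0.6568 [x] (2,4)
    t=1.4390 [y] (2,5)
    t=2.4743 [y] (2,6) — stop
  → r_2 = 2.4743
beam 3: φ=90°, α=195°
  cosα=-0.9659 sinα=-0.2588 | (3,3) | tMaxX 0.1760 tMaxY 2.3569 | tΔX 1.0353 tΔY 3.8637
    t=0.1760 [x] (2,3)
    t=1.2113 [x] (1,3)
    t=2.2465 [x] (0,3) — stop
  → r_3 = 2.2465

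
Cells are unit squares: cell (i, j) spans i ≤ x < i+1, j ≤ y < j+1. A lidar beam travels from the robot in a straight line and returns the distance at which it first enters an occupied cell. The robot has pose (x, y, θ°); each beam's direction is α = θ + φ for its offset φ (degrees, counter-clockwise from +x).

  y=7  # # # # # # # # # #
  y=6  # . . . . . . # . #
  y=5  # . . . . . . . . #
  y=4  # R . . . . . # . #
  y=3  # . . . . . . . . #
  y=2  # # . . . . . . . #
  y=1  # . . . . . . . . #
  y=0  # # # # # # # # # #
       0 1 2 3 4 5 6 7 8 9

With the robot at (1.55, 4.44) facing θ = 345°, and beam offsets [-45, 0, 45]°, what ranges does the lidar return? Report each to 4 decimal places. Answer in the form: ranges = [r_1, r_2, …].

ranges = [3.9722, 7.7128, 5.1200]

beam 1: φ=-45°, α=300°
  cosα=0.5000 sinα=-0.8660 | (1,4) | tMaxX 0.9000 tMaxY 0.5081 | tΔX 2.0000 tΔY 1.1547
    t=0.5081 [y] (1,3)
    t=0.9000 [x] (2,3)
    t=1.6628 [y] (2,2)
    t=2.8175 [y] (2,1)
    t=2.9000 [x] (3,1)
    t=3.9722 [y] (3,0) — stop
  → r_1 = 3.9722
beam 2: φ=0°, α=345°
  cosα=0.9659 sinα=-0.2588 | (1,4) | tMaxX 0.4659 tMaxY 1.7000 | tΔX 1.0353 tΔY 3.8637
    t=0.4659 [x] (2,4)
    t=1.5012 [x] (3,4)
    t=1.7000 [y] (3,3)
    t=2.5364 [x] (4,3)
    t=3.5717 [x] (5,3)
    t=4.6070 [x] (6,3)
    t=5.5637 [y] (6,2)
    t=5.6423 [x] (7,2)
    t=6.6775 [x] (8,2)
    t=7.7128 [x] (9,2) — stop
  → r_2 = 7.7128
beam 3: φ=45°, α=30°
  cosα=0.8660 sinα=0.5000 | (1,4) | tMaxX 0.5196 tMaxY 1.1200 | tΔX 1.1547 tΔY 2.0000
    t=0.5196 [x] (2,4)
    t=1.1200 [y] (2,5)
    t=1.6743 [x] (3,5)
    t=2.8290 [x] (4,5)
    t=3.1200 [y] (4,6)
    t=3.9837 [x] (5,6)
    t=5.1200 [y] (5,7) — stop
  → r_3 = 5.1200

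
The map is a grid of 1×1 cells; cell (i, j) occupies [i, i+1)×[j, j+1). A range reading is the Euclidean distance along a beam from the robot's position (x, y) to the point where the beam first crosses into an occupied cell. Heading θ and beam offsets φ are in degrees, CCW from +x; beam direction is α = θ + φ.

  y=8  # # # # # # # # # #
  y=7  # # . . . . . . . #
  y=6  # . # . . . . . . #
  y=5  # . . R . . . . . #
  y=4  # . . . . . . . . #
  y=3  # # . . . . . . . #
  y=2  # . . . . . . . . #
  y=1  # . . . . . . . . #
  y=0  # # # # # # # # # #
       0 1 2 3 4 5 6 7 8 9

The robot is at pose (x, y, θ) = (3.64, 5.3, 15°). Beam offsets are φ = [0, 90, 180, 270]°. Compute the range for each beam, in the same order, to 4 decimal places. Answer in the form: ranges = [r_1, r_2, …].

ranges = [5.5491, 2.7952, 2.7331, 4.4517]

beam 1: φ=0°, α=15°
  direction (0.9659, 0.2588); cell (3,5); t to first gridline: x 0.3727, y 2.7046 (then +1.0353 / +3.8637)
    (4,5) via x @ 0.3727
    (5,5) via x @ 1.4080
    (6,5) via x @ 2.4433
    (6,6) via y @ 2.7046
    (7,6) via x @ 3.4785
    (8,6) via x @ 4.5138
    (9,6) via x @ 5.5491  # hit
  → r_1 = 5.5491
beam 2: φ=90°, α=105°
  direction (-0.2588, 0.9659); cell (3,5); t to first gridline: x 2.4728, y 0.7247 (then +3.8637 / +1.0353)
    (3,6) via y @ 0.7247
    (3,7) via y @ 1.7600
    (2,7) via x @ 2.4728
    (2,8) via y @ 2.7952  # hit
  → r_2 = 2.7952
beam 3: φ=180°, α=195°
  direction (-0.9659, -0.2588); cell (3,5); t to first gridline: x 0.6626, y 1.1591 (then +1.0353 / +3.8637)
    (2,5) via x @ 0.6626
    (2,4) via y @ 1.1591
    (1,4) via x @ 1.6979
    (0,4) via x @ 2.7331  # hit
  → r_3 = 2.7331
beam 4: φ=270°, α=285°
  direction (0.2588, -0.9659); cell (3,5); t to first gridline: x 1.3909, y 0.3106 (then +3.8637 / +1.0353)
    (3,4) via y @ 0.3106
    (3,3) via y @ 1.3459
    (4,3) via x @ 1.3909
    (4,2) via y @ 2.3811
    (4,1) via y @ 3.4164
    (4,0) via y @ 4.4517  # hit
  → r_4 = 4.4517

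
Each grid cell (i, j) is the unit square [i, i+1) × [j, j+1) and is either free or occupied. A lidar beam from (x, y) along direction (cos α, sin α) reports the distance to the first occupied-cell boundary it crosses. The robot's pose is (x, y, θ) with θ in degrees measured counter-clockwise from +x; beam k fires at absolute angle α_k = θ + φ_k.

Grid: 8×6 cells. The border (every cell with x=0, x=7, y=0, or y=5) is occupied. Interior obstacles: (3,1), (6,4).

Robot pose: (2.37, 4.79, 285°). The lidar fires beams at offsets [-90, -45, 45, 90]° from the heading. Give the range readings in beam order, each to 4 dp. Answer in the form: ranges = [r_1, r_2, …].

beam 1: φ=-90°, α=195°
  direction (-0.9659, -0.2588); cell (2,4); t to first gridline: x 0.3831, y 3.0523 (then +1.0353 / +3.8637)
    (1,4) via x @ 0.3831
    (0,4) via x @ 1.4183  # hit
  → r_1 = 1.4183
beam 2: φ=-45°, α=240°
  direction (-0.5000, -0.8660); cell (2,4); t to first gridline: x 0.7400, y 0.9122 (then +2.0000 / +1.1547)
    (1,4) via x @ 0.7400
    (1,3) via y @ 0.9122
    (1,2) via y @ 2.0669
    (0,2) via x @ 2.7400  # hit
  → r_2 = 2.7400
beam 3: φ=45°, α=330°
  direction (0.8660, -0.5000); cell (2,4); t to first gridline: x 0.7275, y 1.5800 (then +1.1547 / +2.0000)
    (3,4) via x @ 0.7275
    (3,3) via y @ 1.5800
    (4,3) via x @ 1.8822
    (5,3) via x @ 3.0369
    (5,2) via y @ 3.5800
    (6,2) via x @ 4.1916
    (7,2) via x @ 5.3463  # hit
  → r_3 = 5.3463
beam 4: φ=90°, α=15°
  direction (0.9659, 0.2588); cell (2,4); t to first gridline: x 0.6522, y 0.8114 (then +1.0353 / +3.8637)
    (3,4) via x @ 0.6522
    (3,5) via y @ 0.8114  # hit
  → r_4 = 0.8114

ranges = [1.4183, 2.7400, 5.3463, 0.8114]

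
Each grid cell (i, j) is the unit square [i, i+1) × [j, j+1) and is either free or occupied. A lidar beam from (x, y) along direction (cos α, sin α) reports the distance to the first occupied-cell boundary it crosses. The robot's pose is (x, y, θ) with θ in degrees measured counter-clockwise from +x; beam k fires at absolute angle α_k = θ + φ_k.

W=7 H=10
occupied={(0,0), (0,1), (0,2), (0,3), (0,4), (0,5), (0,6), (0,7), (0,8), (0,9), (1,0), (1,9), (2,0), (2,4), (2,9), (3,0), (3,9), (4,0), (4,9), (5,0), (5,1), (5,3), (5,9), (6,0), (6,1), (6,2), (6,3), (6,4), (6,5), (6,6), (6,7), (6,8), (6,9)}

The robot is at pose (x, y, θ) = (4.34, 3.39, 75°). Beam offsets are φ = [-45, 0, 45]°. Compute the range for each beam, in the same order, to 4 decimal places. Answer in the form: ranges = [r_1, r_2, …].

beam 1: φ=-45°, α=30°
  direction (0.8660, 0.5000); cell (4,3); t to first gridline: x 0.7621, y 1.2200 (then +1.1547 / +2.0000)
    (5,3) via x @ 0.7621  # hit
  → r_1 = 0.7621
beam 2: φ=0°, α=75°
  direction (0.2588, 0.9659); cell (4,3); t to first gridline: x 2.5500, y 0.6315 (then +3.8637 / +1.0353)
    (4,4) via y @ 0.6315
    (4,5) via y @ 1.6668
    (5,5) via x @ 2.5500
    (5,6) via y @ 2.7021
    (5,7) via y @ 3.7373
    (5,8) via y @ 4.7726
    (5,9) via y @ 5.8079  # hit
  → r_2 = 5.8079
beam 3: φ=45°, α=120°
  direction (-0.5000, 0.8660); cell (4,3); t to first gridline: x 0.6800, y 0.7044 (then +2.0000 / +1.1547)
    (3,3) via x @ 0.6800
    (3,4) via y @ 0.7044
    (3,5) via y @ 1.8591
    (2,5) via x @ 2.6800
    (2,6) via y @ 3.0138
    (2,7) via y @ 4.1685
    (1,7) via x @ 4.6800
    (1,8) via y @ 5.3232
    (1,9) via y @ 6.4779  # hit
  → r_3 = 6.4779

ranges = [0.7621, 5.8079, 6.4779]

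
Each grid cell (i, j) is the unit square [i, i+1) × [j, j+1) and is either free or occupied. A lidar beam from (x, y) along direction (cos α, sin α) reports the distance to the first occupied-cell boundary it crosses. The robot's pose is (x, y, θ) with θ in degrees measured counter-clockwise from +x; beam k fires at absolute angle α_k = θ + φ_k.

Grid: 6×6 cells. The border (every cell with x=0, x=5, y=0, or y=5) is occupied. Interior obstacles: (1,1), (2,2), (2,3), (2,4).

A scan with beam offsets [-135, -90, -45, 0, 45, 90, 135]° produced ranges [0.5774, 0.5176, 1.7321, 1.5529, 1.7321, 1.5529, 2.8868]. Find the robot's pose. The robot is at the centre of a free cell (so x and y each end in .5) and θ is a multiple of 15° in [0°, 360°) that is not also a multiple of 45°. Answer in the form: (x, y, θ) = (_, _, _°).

(x, y, θ) = (3.5, 2.5, 285°)

The pose lattice has 12·16 = 192 candidates. Test each by forward raycasting.
  (4.5, 1.5, 15°): beam 3 = 0.5774 ≠ 1.7321 ✗
  (4.5, 1.5, 120°): beam 1 = 0.5176 ≠ 0.5774 ✗
  (3.5, 2.5, 345°): beam 2 = 1.5529 ≠ 0.5176 ✗
  (4.5, 4.5, 330°): beam 1 = 1.5529 ≠ 0.5774 ✗
  (2.5, 1.5, 300°): beam 1 = 0.5176 ≠ 0.5774 ✗
  …
  (3.5, 2.5, 285°): r_1=0.5774, r_2=0.5176, r_3=1.7321, r_4=1.5529, r_5=1.7321, r_6=1.5529, r_7=2.8868 — all match ✓
Only this pose fits every beam.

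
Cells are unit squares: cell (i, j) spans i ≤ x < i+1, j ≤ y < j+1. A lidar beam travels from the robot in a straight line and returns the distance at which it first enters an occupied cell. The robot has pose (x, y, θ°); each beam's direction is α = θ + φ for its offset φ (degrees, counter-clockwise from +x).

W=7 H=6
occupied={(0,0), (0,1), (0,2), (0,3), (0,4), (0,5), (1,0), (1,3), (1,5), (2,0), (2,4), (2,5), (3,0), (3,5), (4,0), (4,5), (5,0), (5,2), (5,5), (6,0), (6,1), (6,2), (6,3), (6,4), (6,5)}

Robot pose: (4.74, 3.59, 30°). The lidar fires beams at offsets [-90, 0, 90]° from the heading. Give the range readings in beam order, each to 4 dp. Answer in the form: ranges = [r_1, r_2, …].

beam 1: φ=-90°, α=300°
  cosα=0.5000 sinα=-0.8660 | (4,3) | tMaxX 0.5200 tMaxY 0.6813 | tΔX 2.0000 tΔY 1.1547
    t=0.5200 [x] (5,3)
    t=0.6813 [y] (5,2) — stop
  → r_1 = 0.6813
beam 2: φ=0°, α=30°
  cosα=0.8660 sinα=0.5000 | (4,3) | tMaxX 0.3002 tMaxY 0.8200 | tΔX 1.1547 tΔY 2.0000
    t=0.3002 [x] (5,3)
    t=0.8200 [y] (5,4)
    t=1.4549 [x] (6,4) — stop
  → r_2 = 1.4549
beam 3: φ=90°, α=120°
  cosα=-0.5000 sinα=0.8660 | (4,3) | tMaxX 1.4800 tMaxY 0.4734 | tΔX 2.0000 tΔY 1.1547
    t=0.4734 [y] (4,4)
    t=1.4800 [x] (3,4)
    t=1.6281 [y] (3,5) — stop
  → r_3 = 1.6281

ranges = [0.6813, 1.4549, 1.6281]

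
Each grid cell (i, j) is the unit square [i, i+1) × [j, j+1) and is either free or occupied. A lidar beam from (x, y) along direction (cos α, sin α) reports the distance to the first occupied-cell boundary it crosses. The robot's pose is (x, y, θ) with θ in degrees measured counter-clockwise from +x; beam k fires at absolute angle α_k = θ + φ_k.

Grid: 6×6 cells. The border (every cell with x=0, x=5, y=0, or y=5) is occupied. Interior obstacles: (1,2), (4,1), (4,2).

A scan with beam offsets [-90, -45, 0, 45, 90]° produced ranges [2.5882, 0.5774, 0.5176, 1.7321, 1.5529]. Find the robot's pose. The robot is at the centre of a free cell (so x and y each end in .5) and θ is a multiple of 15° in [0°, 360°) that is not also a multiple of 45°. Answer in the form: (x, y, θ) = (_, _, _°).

(x, y, θ) = (2.5, 2.5, 195°)

Candidates: 13 free-cell centres × 16 headings = 208 poses. Raycast each; keep the one whose scan matches to 4 dp.
  (1.5, 3.5, 60°): beam 1 = 2.8868 ≠ 2.5882 ✗
  (2.5, 2.5, 30°): beam 1 = 1.7321 ≠ 2.5882 ✗
  (1.5, 3.5, 345°): beam 1 = 0.5176 ≠ 2.5882 ✗
  (2.5, 1.5, 75°): beam 1 = 1.5529 ≠ 2.5882 ✗
  (2.5, 3.5, 165°): beam 1 = 1.5529 ≠ 2.5882 ✗
  …
  (2.5, 2.5, 195°): r_1=2.5882, r_2=0.5774, r_3=0.5176, r_4=1.7321, r_5=1.5529 — all match ✓
Only this pose fits every beam.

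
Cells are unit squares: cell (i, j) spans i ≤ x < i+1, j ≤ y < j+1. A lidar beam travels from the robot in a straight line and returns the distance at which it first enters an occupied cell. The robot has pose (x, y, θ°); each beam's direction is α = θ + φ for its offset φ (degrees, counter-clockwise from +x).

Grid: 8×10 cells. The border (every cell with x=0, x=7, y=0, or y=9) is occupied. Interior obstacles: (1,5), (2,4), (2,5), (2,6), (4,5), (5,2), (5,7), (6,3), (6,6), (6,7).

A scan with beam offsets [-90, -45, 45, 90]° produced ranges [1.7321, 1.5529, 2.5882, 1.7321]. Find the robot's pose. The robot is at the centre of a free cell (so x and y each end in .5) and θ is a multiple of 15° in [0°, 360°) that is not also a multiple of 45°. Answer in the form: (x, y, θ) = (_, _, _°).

(x, y, θ) = (3.5, 2.5, 30°)

Candidates: 38 free-cell centres × 16 headings = 608 poses. Raycast each; keep the one whose scan matches to 4 dp.
  (1.5, 4.5, 165°): beam 1 = 0.5176 ≠ 1.7321 ✗
  (6.5, 4.5, 255°): beam 1 = 1.9319 ≠ 1.7321 ✗
  (2.5, 2.5, 240°): beam 3 = 1.5529 ≠ 2.5882 ✗
  (3.5, 3.5, 150°): beam 2 = 1.9319 ≠ 1.5529 ✗
  …
  (3.5, 2.5, 30°): r_1=1.7321, r_2=1.5529, r_3=2.5882, r_4=1.7321 — all match ✓
Only this pose fits every beam.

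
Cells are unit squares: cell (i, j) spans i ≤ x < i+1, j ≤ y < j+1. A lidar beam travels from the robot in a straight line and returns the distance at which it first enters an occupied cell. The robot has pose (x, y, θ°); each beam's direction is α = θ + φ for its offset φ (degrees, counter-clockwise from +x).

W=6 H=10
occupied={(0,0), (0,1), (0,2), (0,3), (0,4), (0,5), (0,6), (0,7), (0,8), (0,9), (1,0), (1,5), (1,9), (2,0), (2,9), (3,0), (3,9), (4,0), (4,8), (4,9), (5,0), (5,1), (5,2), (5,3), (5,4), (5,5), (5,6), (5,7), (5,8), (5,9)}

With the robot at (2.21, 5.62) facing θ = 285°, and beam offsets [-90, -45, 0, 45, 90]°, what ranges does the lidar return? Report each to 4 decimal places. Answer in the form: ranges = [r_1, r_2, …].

beam 1: φ=-90°, α=195°
  d=(-0.9659,-0.2588)  start (2,5)  tX=0.2174 tY=2.3955  stride 1/|dx|=1.0353 1/|dy|=3.8637
    cross x-line → (1,5), t=0.2174 (wall)
  → r_1 = 0.2174
beam 2: φ=-45°, α=240°
  d=(-0.5000,-0.8660)  start (2,5)  tX=0.4200 tY=0.7159  stride 1/|dx|=2.0000 1/|dy|=1.1547
    cross x-line → (1,5), t=0.4200 (wall)
  → r_2 = 0.4200
beam 3: φ=0°, α=285°
  d=(0.2588,-0.9659)  start (2,5)  tX=3.0523 tY=0.6419  stride 1/|dx|=3.8637 1/|dy|=1.0353
    cross y-line → (2,4), t=0.6419
    cross y-line → (2,3), t=1.6771
    cross y-line → (2,2), t=2.7124
    cross x-line → (3,2), t=3.0523
    cross y-line → (3,1), t=3.7477
    cross y-line → (3,0), t=4.7830 (wall)
  → r_3 = 4.7830
beam 4: φ=45°, α=330°
  d=(0.8660,-0.5000)  start (2,5)  tX=0.9122 tY=1.2400  stride 1/|dx|=1.1547 1/|dy|=2.0000
    cross x-line → (3,5), t=0.9122
    cross y-line → (3,4), t=1.2400
    cross x-line → (4,4), t=2.0669
    cross x-line → (5,4), t=3.2216 (wall)
  → r_4 = 3.2216
beam 5: φ=90°, α=15°
  d=(0.9659,0.2588)  start (2,5)  tX=0.8179 tY=1.4682  stride 1/|dx|=1.0353 1/|dy|=3.8637
    cross x-line → (3,5), t=0.8179
    cross y-line → (3,6), t=1.4682
    cross x-line → (4,6), t=1.8531
    cross x-line → (5,6), t=2.8884 (wall)
  → r_5 = 2.8884

ranges = [0.2174, 0.4200, 4.7830, 3.2216, 2.8884]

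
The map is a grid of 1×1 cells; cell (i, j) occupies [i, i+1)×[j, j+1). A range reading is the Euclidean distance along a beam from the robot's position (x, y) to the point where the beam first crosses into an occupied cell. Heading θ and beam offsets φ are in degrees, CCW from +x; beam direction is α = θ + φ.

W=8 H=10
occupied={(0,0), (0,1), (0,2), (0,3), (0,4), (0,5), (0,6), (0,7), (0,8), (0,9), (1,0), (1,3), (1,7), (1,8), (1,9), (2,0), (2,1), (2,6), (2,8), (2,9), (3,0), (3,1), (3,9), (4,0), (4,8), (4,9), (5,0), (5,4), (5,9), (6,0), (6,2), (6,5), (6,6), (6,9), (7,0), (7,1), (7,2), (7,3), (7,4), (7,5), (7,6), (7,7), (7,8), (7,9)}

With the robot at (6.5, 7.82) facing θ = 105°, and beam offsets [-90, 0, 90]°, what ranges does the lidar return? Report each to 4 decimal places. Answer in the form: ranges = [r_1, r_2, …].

ranges = [0.5176, 1.2216, 3.6235]

beam 1: φ=-90°, α=15°
  dir = (cos 15°, sin 15°) = (0.9659, 0.2588); from cell (6,7)
  next x-line at t=0.5176, next y-line at t=0.6955; Δt_x=1.0353, Δt_y=3.8637
    x: enter (7,7) at t=0.5176 ← occupied
  → r_1 = 0.5176
beam 2: φ=0°, α=105°
  dir = (cos 105°, sin 105°) = (-0.2588, 0.9659); from cell (6,7)
  next x-line at t=1.9319, next y-line at t=0.1863; Δt_x=3.8637, Δt_y=1.0353
    y: enter (6,8) at t=0.1863
    y: enter (6,9) at t=1.2216 ← occupied
  → r_2 = 1.2216
beam 3: φ=90°, α=195°
  dir = (cos 195°, sin 195°) = (-0.9659, -0.2588); from cell (6,7)
  next x-line at t=0.5176, next y-line at t=3.1682; Δt_x=1.0353, Δt_y=3.8637
    x: enter (5,7) at t=0.5176
    x: enter (4,7) at t=1.5529
    x: enter (3,7) at t=2.5882
    y: enter (3,6) at t=3.1682
    x: enter (2,6) at t=3.6235 ← occupied
  → r_3 = 3.6235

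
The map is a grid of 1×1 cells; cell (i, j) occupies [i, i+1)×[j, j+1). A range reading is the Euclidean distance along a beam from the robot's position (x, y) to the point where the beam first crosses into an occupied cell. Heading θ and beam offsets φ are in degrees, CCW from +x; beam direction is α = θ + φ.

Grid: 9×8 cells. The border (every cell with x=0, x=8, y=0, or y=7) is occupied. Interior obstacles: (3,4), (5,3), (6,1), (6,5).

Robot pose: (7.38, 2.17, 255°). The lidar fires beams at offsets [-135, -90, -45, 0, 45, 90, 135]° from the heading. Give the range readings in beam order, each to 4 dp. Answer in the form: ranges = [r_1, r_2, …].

ranges = [5.5772, 6.6051, 0.4388, 1.2113, 1.2400, 0.6419, 0.7159]

beam 1: φ=-135°, α=120°
  dir = (cos 120°, sin 120°) = (-0.5000, 0.8660); from cell (7,2)
  next x-line at t=0.7600, next y-line at t=0.9584; Δt_x=2.0000, Δt_y=1.1547
    x: enter (6,2) at t=0.7600
    y: enter (6,3) at t=0.9584
    y: enter (6,4) at t=2.1131
    x: enter (5,4) at t=2.7600
    y: enter (5,5) at t=3.2678
    y: enter (5,6) at t=4.4225
    x: enter (4,6) at t=4.7600
    y: enter (4,7) at t=5.5772 ← occupied
  → r_1 = 5.5772
beam 2: φ=-90°, α=165°
  dir = (cos 165°, sin 165°) = (-0.9659, 0.2588); from cell (7,2)
  next x-line at t=0.3934, next y-line at t=3.2069; Δt_x=1.0353, Δt_y=3.8637
    x: enter (6,2) at t=0.3934
    x: enter (5,2) at t=1.4287
    x: enter (4,2) at t=2.4640
    y: enter (4,3) at t=3.2069
    x: enter (3,3) at t=3.4992
    x: enter (2,3) at t=4.5345
    x: enter (1,3) at t=5.5698
    x: enter (0,3) at t=6.6051 ← occupied
  → r_2 = 6.6051
beam 3: φ=-45°, α=210°
  dir = (cos 210°, sin 210°) = (-0.8660, -0.5000); from cell (7,2)
  next x-line at t=0.4388, next y-line at t=0.3400; Δt_x=1.1547, Δt_y=2.0000
    y: enter (7,1) at t=0.3400
    x: enter (6,1) at t=0.4388 ← occupied
  → r_3 = 0.4388
beam 4: φ=0°, α=255°
  dir = (cos 255°, sin 255°) = (-0.2588, -0.9659); from cell (7,2)
  next x-line at t=1.4682, next y-line at t=0.1760; Δt_x=3.8637, Δt_y=1.0353
    y: enter (7,1) at t=0.1760
    y: enter (7,0) at t=1.2113 ← occupied
  → r_4 = 1.2113
beam 5: φ=45°, α=300°
  dir = (cos 300°, sin 300°) = (0.5000, -0.8660); from cell (7,2)
  next x-line at t=1.2400, next y-line at t=0.1963; Δt_x=2.0000, Δt_y=1.1547
    y: enter (7,1) at t=0.1963
    x: enter (8,1) at t=1.2400 ← occupied
  → r_5 = 1.2400
beam 6: φ=90°, α=345°
  dir = (cos 345°, sin 345°) = (0.9659, -0.2588); from cell (7,2)
  next x-line at t=0.6419, next y-line at t=0.6568; Δt_x=1.0353, Δt_y=3.8637
    x: enter (8,2) at t=0.6419 ← occupied
  → r_6 = 0.6419
beam 7: φ=135°, α=30°
  dir = (cos 30°, sin 30°) = (0.8660, 0.5000); from cell (7,2)
  next x-line at t=0.7159, next y-line at t=1.6600; Δt_x=1.1547, Δt_y=2.0000
    x: enter (8,2) at t=0.7159 ← occupied
  → r_7 = 0.7159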